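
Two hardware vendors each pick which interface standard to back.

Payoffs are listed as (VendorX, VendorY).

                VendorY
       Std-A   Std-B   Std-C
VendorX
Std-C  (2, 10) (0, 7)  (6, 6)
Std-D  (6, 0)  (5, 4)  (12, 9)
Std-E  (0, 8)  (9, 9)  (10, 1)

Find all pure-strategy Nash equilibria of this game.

Pure-strategy Nash equilibria: (Std-D, Std-C) and (Std-E, Std-B)

(Std-C, Std-A): VendorX can switch to Std-D (2 → 6). Not NE.
(Std-C, Std-B): VendorX can switch to Std-D (0 → 5). Not NE.
(Std-C, Std-C): VendorX can switch to Std-D (6 → 12). Not NE.
(Std-D, Std-A): VendorY can switch to Std-B (0 → 4). Not NE.
(Std-D, Std-B): VendorX can switch to Std-E (5 → 9). Not NE.
(Std-D, Std-C): VendorX gets 12, best alternative 10; VendorY gets 9, best alternative 4. No profitable deviation — NE.
(Std-E, Std-A): VendorX can switch to Std-C (0 → 2). Not NE.
(Std-E, Std-B): VendorX gets 9, best alternative 5; VendorY gets 9, best alternative 8. No profitable deviation — NE.
(Std-E, Std-C): VendorX can switch to Std-D (10 → 12). Not NE.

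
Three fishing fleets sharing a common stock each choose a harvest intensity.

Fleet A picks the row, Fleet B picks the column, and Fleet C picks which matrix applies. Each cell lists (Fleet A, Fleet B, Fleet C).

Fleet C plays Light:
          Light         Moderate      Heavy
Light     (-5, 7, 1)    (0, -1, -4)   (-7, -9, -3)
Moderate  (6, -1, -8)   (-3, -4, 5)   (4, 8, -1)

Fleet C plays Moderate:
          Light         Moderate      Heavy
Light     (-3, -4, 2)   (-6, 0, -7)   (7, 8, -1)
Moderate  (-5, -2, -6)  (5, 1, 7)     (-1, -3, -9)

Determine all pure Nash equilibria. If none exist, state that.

Pure-strategy Nash equilibria: (Light, Heavy, Moderate); (Moderate, Moderate, Moderate); (Moderate, Heavy, Light)

For each player, find the best response to each opponent profile; mutual best responses are the pure NE.
Fleet A against (Light, Light): payoffs -5, 6 → best response Moderate.
Fleet A against (Light, Moderate): payoffs -3, -5 → best response Light.
Fleet A against (Moderate, Light): payoffs 0, -3 → best response Light.
Fleet A against (Moderate, Moderate): payoffs -6, 5 → best response Moderate.
Fleet A against (Heavy, Light): payoffs -7, 4 → best response Moderate.
Fleet A against (Heavy, Moderate): payoffs 7, -1 → best response Light.
Fleet B against (Light, Light): payoffs 7, -1, -9 → best response Light.
Fleet B against (Light, Moderate): payoffs -4, 0, 8 → best response Heavy.
Fleet B against (Moderate, Light): payoffs -1, -4, 8 → best response Heavy.
Fleet B against (Moderate, Moderate): payoffs -2, 1, -3 → best response Moderate.
Fleet C against (Light, Light): payoffs 1, 2 → best response Moderate.
Fleet C against (Light, Moderate): payoffs -4, -7 → best response Light.
Fleet C against (Light, Heavy): payoffs -3, -1 → best response Moderate.
Fleet C against (Moderate, Light): payoffs -8, -6 → best response Moderate.
Fleet C against (Moderate, Moderate): payoffs 5, 7 → best response Moderate.
Fleet C against (Moderate, Heavy): payoffs -1, -9 → best response Light.
Mutual best responses: (Light, Heavy, Moderate); (Moderate, Moderate, Moderate); (Moderate, Heavy, Light).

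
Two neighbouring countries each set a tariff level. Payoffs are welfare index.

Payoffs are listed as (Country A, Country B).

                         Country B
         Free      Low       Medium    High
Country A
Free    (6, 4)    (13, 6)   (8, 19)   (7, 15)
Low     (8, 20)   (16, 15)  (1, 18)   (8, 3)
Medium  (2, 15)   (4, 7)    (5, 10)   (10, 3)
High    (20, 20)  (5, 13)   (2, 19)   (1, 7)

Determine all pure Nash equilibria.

Mark each player's best response to every combination of opponents' strategies; a profile where every player is best-responding is a pure Nash equilibrium.
Country A against Free: payoffs 6, 8, 2, 20 → best response High.
Country A against Low: payoffs 13, 16, 4, 5 → best response Low.
Country A against Medium: payoffs 8, 1, 5, 2 → best response Free.
Country A against High: payoffs 7, 8, 10, 1 → best response Medium.
Country B against Free: payoffs 4, 6, 19, 15 → best response Medium.
Country B against Low: payoffs 20, 15, 18, 3 → best response Free.
Country B against Medium: payoffs 15, 7, 10, 3 → best response Free.
Country B against High: payoffs 20, 13, 19, 7 → best response Free.
Mutual best responses: (Free, Medium); (High, Free).

The pure Nash equilibria are (Free, Medium); (High, Free).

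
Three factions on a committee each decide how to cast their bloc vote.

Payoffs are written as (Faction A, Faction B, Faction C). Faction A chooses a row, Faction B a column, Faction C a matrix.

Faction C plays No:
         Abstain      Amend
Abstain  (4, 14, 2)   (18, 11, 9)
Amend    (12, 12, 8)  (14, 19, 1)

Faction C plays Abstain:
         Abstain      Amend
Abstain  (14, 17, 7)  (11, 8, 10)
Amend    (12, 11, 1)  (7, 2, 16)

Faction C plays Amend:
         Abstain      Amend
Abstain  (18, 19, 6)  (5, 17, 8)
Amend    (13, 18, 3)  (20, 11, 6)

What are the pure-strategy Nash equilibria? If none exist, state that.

For each player, find the best response to each opponent profile; mutual best responses are the pure NE.
Faction A against (Abstain, No): payoffs 4, 12 → best response Amend.
Faction A against (Abstain, Abstain): payoffs 14, 12 → best response Abstain.
Faction A against (Abstain, Amend): payoffs 18, 13 → best response Abstain.
Faction A against (Amend, No): payoffs 18, 14 → best response Abstain.
Faction A against (Amend, Abstain): payoffs 11, 7 → best response Abstain.
Faction A against (Amend, Amend): payoffs 5, 20 → best response Amend.
Faction B against (Abstain, No): payoffs 14, 11 → best response Abstain.
Faction B against (Abstain, Abstain): payoffs 17, 8 → best response Abstain.
Faction B against (Abstain, Amend): payoffs 19, 17 → best response Abstain.
Faction B against (Amend, No): payoffs 12, 19 → best response Amend.
Faction B against (Amend, Abstain): payoffs 11, 2 → best response Abstain.
Faction B against (Amend, Amend): payoffs 18, 11 → best response Abstain.
Faction C against (Abstain, Abstain): payoffs 2, 7, 6 → best response Abstain.
Faction C against (Abstain, Amend): payoffs 9, 10, 8 → best response Abstain.
Faction C against (Amend, Abstain): payoffs 8, 1, 3 → best response No.
Faction C against (Amend, Amend): payoffs 1, 16, 6 → best response Abstain.
Mutual best responses: (Abstain, Abstain, Abstain).

The unique pure-strategy Nash equilibrium is (Abstain, Abstain, Abstain).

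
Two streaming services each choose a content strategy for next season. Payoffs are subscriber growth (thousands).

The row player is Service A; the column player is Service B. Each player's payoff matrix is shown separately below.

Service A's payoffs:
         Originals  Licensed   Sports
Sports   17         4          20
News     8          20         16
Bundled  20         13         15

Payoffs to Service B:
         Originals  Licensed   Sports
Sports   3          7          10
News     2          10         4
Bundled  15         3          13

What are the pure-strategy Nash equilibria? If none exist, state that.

For each strategy profile, look for a profitable unilateral deviation.
(Sports, Originals): Service A can switch to Bundled (17 → 20). Not NE.
(Sports, Licensed): Service A can switch to News (4 → 20). Not NE.
(Sports, Sports): Service A gets 20, best alternative 16; Service B gets 10, best alternative 7. No profitable deviation — NE.
(News, Originals): Service A can switch to Sports (8 → 17). Not NE.
(News, Licensed): Service A gets 20, best alternative 13; Service B gets 10, best alternative 4. No profitable deviation — NE.
(News, Sports): Service A can switch to Sports (16 → 20). Not NE.
(Bundled, Originals): Service A gets 20, best alternative 17; Service B gets 15, best alternative 13. No profitable deviation — NE.
(Bundled, Licensed): Service A can switch to News (13 → 20). Not NE.
(Bundled, Sports): Service A can switch to Sports (15 → 20). Not NE.

(Sports, Sports); (News, Licensed); (Bundled, Originals)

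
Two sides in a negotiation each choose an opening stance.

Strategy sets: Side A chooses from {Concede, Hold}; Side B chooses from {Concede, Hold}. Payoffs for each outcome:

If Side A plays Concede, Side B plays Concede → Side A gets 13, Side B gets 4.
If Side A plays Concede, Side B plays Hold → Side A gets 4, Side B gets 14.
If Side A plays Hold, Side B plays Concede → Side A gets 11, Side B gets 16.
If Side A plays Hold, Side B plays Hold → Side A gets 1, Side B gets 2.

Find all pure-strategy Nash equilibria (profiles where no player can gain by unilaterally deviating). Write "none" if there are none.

(Concede, Hold)

For each player, find the best response to each opponent profile; mutual best responses are the pure NE.
Side A against Concede: payoffs 13, 11 → best response Concede.
Side A against Hold: payoffs 4, 1 → best response Concede.
Side B against Concede: payoffs 4, 14 → best response Hold.
Side B against Hold: payoffs 16, 2 → best response Concede.
Mutual best responses: (Concede, Hold).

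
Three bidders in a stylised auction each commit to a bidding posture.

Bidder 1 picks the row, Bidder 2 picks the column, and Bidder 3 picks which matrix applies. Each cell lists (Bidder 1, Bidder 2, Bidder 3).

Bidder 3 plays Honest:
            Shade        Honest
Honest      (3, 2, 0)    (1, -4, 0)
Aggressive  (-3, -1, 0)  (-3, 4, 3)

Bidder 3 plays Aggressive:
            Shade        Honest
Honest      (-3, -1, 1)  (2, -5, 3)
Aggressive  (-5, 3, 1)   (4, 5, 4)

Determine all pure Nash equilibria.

Bidder 1 against (Shade, Honest): payoffs 3, -3 → best response Honest.
Bidder 1 against (Shade, Aggressive): payoffs -3, -5 → best response Honest.
Bidder 1 against (Honest, Honest): payoffs 1, -3 → best response Honest.
Bidder 1 against (Honest, Aggressive): payoffs 2, 4 → best response Aggressive.
Bidder 2 against (Honest, Honest): payoffs 2, -4 → best response Shade.
Bidder 2 against (Honest, Aggressive): payoffs -1, -5 → best response Shade.
Bidder 2 against (Aggressive, Honest): payoffs -1, 4 → best response Honest.
Bidder 2 against (Aggressive, Aggressive): payoffs 3, 5 → best response Honest.
Bidder 3 against (Honest, Shade): payoffs 0, 1 → best response Aggressive.
Bidder 3 against (Honest, Honest): payoffs 0, 3 → best response Aggressive.
Bidder 3 against (Aggressive, Shade): payoffs 0, 1 → best response Aggressive.
Bidder 3 against (Aggressive, Honest): payoffs 3, 4 → best response Aggressive.
Mutual best responses: (Honest, Shade, Aggressive); (Aggressive, Honest, Aggressive).

(Honest, Shade, Aggressive), (Aggressive, Honest, Aggressive)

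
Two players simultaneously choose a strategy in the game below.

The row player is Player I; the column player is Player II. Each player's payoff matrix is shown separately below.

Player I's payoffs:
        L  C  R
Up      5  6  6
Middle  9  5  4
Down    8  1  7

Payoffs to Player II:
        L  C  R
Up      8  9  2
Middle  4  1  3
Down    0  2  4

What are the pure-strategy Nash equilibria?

(Up, L): Player I can switch to Middle (5 → 9). Not NE.
(Up, C): Player I gets 6, best alternative 5; Player II gets 9, best alternative 8. No profitable deviation — NE.
(Up, R): Player I can switch to Down (6 → 7). Not NE.
(Middle, L): Player I gets 9, best alternative 8; Player II gets 4, best alternative 3. No profitable deviation — NE.
(Middle, C): Player I can switch to Up (5 → 6). Not NE.
(Middle, R): Player I can switch to Up (4 → 6). Not NE.
(Down, L): Player I can switch to Middle (8 → 9). Not NE.
(Down, C): Player I can switch to Up (1 → 6). Not NE.
(Down, R): Player I gets 7, best alternative 6; Player II gets 4, best alternative 2. No profitable deviation — NE.

Pure-strategy Nash equilibria: (Up, C); (Middle, L); (Down, R)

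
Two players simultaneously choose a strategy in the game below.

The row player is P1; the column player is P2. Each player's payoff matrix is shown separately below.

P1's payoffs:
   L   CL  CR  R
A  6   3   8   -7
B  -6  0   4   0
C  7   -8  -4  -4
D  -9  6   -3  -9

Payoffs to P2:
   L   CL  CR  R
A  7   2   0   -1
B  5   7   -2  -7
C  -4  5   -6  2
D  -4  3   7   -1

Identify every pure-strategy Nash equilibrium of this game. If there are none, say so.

This game has no pure Nash equilibrium.

P1 against L: payoffs 6, -6, 7, -9 → best response C.
P1 against CL: payoffs 3, 0, -8, 6 → best response D.
P1 against CR: payoffs 8, 4, -4, -3 → best response A.
P1 against R: payoffs -7, 0, -4, -9 → best response B.
P2 against A: payoffs 7, 2, 0, -1 → best response L.
P2 against B: payoffs 5, 7, -2, -7 → best response CL.
P2 against C: payoffs -4, 5, -6, 2 → best response CL.
P2 against D: payoffs -4, 3, 7, -1 → best response CR.
No profile is a mutual best response for all players.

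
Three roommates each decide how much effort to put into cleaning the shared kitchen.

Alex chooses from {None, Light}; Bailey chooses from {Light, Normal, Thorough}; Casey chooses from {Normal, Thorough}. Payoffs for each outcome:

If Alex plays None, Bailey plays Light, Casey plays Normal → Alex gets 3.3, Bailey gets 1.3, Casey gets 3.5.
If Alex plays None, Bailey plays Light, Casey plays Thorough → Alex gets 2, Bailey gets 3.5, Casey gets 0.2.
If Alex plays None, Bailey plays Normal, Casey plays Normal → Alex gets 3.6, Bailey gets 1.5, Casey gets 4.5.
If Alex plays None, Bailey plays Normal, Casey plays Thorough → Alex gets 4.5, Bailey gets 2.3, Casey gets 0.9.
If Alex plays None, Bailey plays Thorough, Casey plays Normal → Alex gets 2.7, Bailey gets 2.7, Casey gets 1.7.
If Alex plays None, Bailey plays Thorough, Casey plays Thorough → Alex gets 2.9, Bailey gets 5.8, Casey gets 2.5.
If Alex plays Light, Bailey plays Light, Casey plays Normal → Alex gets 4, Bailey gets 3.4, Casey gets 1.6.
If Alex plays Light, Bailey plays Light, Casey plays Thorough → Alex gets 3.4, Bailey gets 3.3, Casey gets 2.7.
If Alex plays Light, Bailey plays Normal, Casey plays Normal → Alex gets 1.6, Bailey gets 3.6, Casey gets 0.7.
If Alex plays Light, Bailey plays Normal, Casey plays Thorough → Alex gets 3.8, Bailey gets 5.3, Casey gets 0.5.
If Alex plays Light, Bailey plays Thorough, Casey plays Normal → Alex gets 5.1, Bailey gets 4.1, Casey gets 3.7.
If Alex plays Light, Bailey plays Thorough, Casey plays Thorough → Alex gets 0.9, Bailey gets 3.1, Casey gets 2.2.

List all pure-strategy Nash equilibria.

(None, Light, Normal): Alex can switch to Light (3.3 → 4). Not NE.
(None, Light, Thorough): Alex can switch to Light (2 → 3.4). Not NE.
(None, Normal, Normal): Bailey can switch to Thorough (1.5 → 2.7). Not NE.
(None, Normal, Thorough): Bailey can switch to Light (2.3 → 3.5). Not NE.
(None, Thorough, Normal): Alex can switch to Light (2.7 → 5.1). Not NE.
(None, Thorough, Thorough): Alex gets 2.9, best alternative 0.9; Bailey gets 5.8, best alternative 3.5; Casey gets 2.5, best alternative 1.7. No profitable deviation — NE.
(Light, Light, Normal): Bailey can switch to Normal (3.4 → 3.6). Not NE.
(Light, Light, Thorough): Bailey can switch to Normal (3.3 → 5.3). Not NE.
(Light, Normal, Normal): Alex can switch to None (1.6 → 3.6). Not NE.
(Light, Normal, Thorough): Alex can switch to None (3.8 → 4.5). Not NE.
(Light, Thorough, Normal): Alex gets 5.1, best alternative 2.7; Bailey gets 4.1, best alternative 3.6; Casey gets 3.7, best alternative 2.2. No profitable deviation — NE.
(Light, Thorough, Thorough): Alex can switch to None (0.9 → 2.9). Not NE.

The pure Nash equilibria are (None, Thorough, Thorough); (Light, Thorough, Normal).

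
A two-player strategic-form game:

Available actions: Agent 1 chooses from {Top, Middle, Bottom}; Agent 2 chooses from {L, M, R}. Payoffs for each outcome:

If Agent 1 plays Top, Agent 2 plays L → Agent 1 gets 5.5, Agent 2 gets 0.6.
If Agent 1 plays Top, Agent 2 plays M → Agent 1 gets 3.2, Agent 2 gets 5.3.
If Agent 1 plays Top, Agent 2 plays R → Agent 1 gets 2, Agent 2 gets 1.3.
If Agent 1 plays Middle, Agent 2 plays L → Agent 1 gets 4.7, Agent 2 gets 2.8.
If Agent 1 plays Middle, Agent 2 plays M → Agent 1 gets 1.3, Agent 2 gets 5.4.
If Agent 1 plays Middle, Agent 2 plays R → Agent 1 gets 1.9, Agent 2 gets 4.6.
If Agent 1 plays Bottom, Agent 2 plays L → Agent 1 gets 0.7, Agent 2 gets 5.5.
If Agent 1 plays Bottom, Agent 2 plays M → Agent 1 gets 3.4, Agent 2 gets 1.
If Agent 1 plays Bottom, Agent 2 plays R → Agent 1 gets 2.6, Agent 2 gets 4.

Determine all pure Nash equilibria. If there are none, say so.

(Top, L): Agent 2 can switch to M (0.6 → 5.3). Not NE.
(Top, M): Agent 1 can switch to Bottom (3.2 → 3.4). Not NE.
(Top, R): Agent 1 can switch to Bottom (2 → 2.6). Not NE.
(Middle, L): Agent 1 can switch to Top (4.7 → 5.5). Not NE.
(Middle, M): Agent 1 can switch to Top (1.3 → 3.2). Not NE.
(Middle, R): Agent 1 can switch to Top (1.9 → 2). Not NE.
(The remaining 3 profiles each have a profitable deviation by the same check.)

none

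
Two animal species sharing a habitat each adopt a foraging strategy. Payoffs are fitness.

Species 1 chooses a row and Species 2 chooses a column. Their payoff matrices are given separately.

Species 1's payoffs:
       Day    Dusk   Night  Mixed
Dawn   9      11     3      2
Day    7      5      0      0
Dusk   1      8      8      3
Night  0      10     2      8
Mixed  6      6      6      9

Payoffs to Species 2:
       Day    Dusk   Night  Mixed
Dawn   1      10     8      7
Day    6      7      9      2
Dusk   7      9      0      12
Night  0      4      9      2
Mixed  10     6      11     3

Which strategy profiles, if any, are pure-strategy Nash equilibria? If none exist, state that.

The unique pure-strategy Nash equilibrium is (Dawn, Dusk).

Mark each player's best response to every combination of opponents' strategies; a profile where every player is best-responding is a pure Nash equilibrium.
Species 1 against Day: payoffs 9, 7, 1, 0, 6 → best response Dawn.
Species 1 against Dusk: payoffs 11, 5, 8, 10, 6 → best response Dawn.
Species 1 against Night: payoffs 3, 0, 8, 2, 6 → best response Dusk.
Species 1 against Mixed: payoffs 2, 0, 3, 8, 9 → best response Mixed.
Species 2 against Dawn: payoffs 1, 10, 8, 7 → best response Dusk.
Species 2 against Day: payoffs 6, 7, 9, 2 → best response Night.
Species 2 against Dusk: payoffs 7, 9, 0, 12 → best response Mixed.
Species 2 against Night: payoffs 0, 4, 9, 2 → best response Night.
Species 2 against Mixed: payoffs 10, 6, 11, 3 → best response Night.
Mutual best responses: (Dawn, Dusk).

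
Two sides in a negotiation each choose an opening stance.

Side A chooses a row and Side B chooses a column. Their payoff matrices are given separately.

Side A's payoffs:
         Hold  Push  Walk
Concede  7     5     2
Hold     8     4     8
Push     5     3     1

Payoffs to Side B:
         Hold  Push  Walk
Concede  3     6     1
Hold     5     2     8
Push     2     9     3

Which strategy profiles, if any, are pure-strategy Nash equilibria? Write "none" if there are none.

Side A against Hold: payoffs 7, 8, 5 → best response Hold.
Side A against Push: payoffs 5, 4, 3 → best response Concede.
Side A against Walk: payoffs 2, 8, 1 → best response Hold.
Side B against Concede: payoffs 3, 6, 1 → best response Push.
Side B against Hold: payoffs 5, 2, 8 → best response Walk.
Side B against Push: payoffs 2, 9, 3 → best response Push.
Mutual best responses: (Concede, Push); (Hold, Walk).

The pure Nash equilibria are (Concede, Push) and (Hold, Walk).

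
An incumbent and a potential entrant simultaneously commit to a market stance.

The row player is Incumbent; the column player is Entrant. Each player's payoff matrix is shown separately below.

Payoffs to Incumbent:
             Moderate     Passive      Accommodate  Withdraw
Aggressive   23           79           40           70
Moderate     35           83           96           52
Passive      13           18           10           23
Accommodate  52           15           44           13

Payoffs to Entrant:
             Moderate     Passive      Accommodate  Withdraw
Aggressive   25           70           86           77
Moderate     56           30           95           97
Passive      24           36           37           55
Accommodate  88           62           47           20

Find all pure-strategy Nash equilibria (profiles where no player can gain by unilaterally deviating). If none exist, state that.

For each player, find the best response to each opponent profile; mutual best responses are the pure NE.
Incumbent against Moderate: payoffs 23, 35, 13, 52 → best response Accommodate.
Incumbent against Passive: payoffs 79, 83, 18, 15 → best response Moderate.
Incumbent against Accommodate: payoffs 40, 96, 10, 44 → best response Moderate.
Incumbent against Withdraw: payoffs 70, 52, 23, 13 → best response Aggressive.
Entrant against Aggressive: payoffs 25, 70, 86, 77 → best response Accommodate.
Entrant against Moderate: payoffs 56, 30, 95, 97 → best response Withdraw.
Entrant against Passive: payoffs 24, 36, 37, 55 → best response Withdraw.
Entrant against Accommodate: payoffs 88, 62, 47, 20 → best response Moderate.
Mutual best responses: (Accommodate, Moderate).

Pure NE: (Accommodate, Moderate)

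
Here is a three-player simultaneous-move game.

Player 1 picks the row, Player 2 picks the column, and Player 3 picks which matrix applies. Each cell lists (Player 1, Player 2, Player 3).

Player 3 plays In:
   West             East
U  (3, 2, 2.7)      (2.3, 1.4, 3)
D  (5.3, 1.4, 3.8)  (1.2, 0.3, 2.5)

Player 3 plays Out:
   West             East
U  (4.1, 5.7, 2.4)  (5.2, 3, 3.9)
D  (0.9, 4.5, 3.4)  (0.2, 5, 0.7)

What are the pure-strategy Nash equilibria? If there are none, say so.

The unique pure-strategy Nash equilibrium is (D, West, In).

(U, West, In): Player 1 can switch to D (3 → 5.3). Not NE.
(U, West, Out): Player 3 can switch to In (2.4 → 2.7). Not NE.
(U, East, In): Player 2 can switch to West (1.4 → 2). Not NE.
(U, East, Out): Player 2 can switch to West (3 → 5.7). Not NE.
(D, West, In): Player 1 gets 5.3, best alternative 3; Player 2 gets 1.4, best alternative 0.3; Player 3 gets 3.8, best alternative 3.4. No profitable deviation — NE.
(D, West, Out): Player 1 can switch to U (0.9 → 4.1). Not NE.
(D, East, In): Player 1 can switch to U (1.2 → 2.3). Not NE.
(D, East, Out): Player 1 can switch to U (0.2 → 5.2). Not NE.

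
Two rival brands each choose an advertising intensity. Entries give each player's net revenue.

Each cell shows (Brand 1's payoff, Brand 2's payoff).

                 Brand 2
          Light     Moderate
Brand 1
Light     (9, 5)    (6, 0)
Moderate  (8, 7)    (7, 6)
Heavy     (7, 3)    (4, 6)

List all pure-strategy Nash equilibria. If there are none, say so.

Pure NE: (Light, Light)

Brand 1 against Light: payoffs 9, 8, 7 → best response Light.
Brand 1 against Moderate: payoffs 6, 7, 4 → best response Moderate.
Brand 2 against Light: payoffs 5, 0 → best response Light.
Brand 2 against Moderate: payoffs 7, 6 → best response Light.
Brand 2 against Heavy: payoffs 3, 6 → best response Moderate.
Mutual best responses: (Light, Light).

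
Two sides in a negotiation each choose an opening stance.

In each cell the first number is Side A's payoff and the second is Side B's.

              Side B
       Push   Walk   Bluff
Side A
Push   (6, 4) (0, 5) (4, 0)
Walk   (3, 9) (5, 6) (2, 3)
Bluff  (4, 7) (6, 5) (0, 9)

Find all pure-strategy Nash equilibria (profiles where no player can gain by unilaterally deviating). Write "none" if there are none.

This game has no pure Nash equilibrium.

(Push, Push): Side B can switch to Walk (4 → 5). Not NE.
(Push, Walk): Side A can switch to Walk (0 → 5). Not NE.
(Push, Bluff): Side B can switch to Push (0 → 4). Not NE.
(Walk, Push): Side A can switch to Push (3 → 6). Not NE.
(Walk, Walk): Side A can switch to Bluff (5 → 6). Not NE.
(Walk, Bluff): Side A can switch to Push (2 → 4). Not NE.
(Bluff, Push): Side A can switch to Push (4 → 6). Not NE.
(Bluff, Walk): Side B can switch to Push (5 → 7). Not NE.
(The remaining 1 profile has a profitable deviation by the same check.)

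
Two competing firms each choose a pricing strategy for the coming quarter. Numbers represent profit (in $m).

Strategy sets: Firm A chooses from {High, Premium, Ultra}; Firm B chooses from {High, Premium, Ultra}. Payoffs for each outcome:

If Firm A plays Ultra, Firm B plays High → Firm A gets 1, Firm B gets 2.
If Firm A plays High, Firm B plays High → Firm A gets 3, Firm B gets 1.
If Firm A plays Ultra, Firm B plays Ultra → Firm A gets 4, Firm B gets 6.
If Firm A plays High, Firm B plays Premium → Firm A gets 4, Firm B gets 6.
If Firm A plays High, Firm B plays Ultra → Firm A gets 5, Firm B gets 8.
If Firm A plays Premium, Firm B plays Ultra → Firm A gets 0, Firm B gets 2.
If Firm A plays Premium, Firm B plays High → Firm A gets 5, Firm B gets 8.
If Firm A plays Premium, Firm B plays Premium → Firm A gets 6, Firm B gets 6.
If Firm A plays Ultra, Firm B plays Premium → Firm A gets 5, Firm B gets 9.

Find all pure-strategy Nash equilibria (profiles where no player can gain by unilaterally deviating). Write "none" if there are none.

Check each profile: it is a Nash equilibrium iff no player can strictly gain by switching unilaterally.
(High, High): Firm A can switch to Premium (3 → 5). Not NE.
(High, Premium): Firm A can switch to Premium (4 → 6). Not NE.
(High, Ultra): Firm A gets 5, best alternative 4; Firm B gets 8, best alternative 6. No profitable deviation — NE.
(Premium, High): Firm A gets 5, best alternative 3; Firm B gets 8, best alternative 6. No profitable deviation — NE.
(Premium, Premium): Firm B can switch to High (6 → 8). Not NE.
(Premium, Ultra): Firm A can switch to High (0 → 5). Not NE.
(Ultra, High): Firm A can switch to High (1 → 3). Not NE.
(Ultra, Premium): Firm A can switch to Premium (5 → 6). Not NE.
(Ultra, Ultra): Firm A can switch to High (4 → 5). Not NE.

The pure Nash equilibria are (High, Ultra), (Premium, High).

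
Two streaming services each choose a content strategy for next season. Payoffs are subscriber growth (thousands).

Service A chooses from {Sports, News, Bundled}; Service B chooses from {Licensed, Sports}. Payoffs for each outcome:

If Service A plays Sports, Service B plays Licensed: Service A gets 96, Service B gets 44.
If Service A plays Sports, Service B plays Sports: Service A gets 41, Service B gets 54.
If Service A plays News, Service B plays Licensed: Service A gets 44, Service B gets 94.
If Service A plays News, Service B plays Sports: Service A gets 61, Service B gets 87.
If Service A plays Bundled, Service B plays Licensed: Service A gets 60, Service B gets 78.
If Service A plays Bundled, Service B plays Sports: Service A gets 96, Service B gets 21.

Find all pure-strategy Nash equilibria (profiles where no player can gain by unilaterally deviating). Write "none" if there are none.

For each player, find the best response to each opponent profile; mutual best responses are the pure NE.
Service A against Licensed: payoffs 96, 44, 60 → best response Sports.
Service A against Sports: payoffs 41, 61, 96 → best response Bundled.
Service B against Sports: payoffs 44, 54 → best response Sports.
Service B against News: payoffs 94, 87 → best response Licensed.
Service B against Bundled: payoffs 78, 21 → best response Licensed.
No profile is a mutual best response for all players.

This game has no pure Nash equilibrium.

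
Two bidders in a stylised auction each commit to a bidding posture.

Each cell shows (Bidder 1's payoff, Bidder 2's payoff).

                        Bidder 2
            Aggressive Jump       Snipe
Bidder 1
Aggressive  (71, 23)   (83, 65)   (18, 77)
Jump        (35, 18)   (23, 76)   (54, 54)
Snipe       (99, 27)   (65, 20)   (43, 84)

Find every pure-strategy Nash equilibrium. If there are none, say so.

none

Mark each player's best response to every combination of opponents' strategies; a profile where every player is best-responding is a pure Nash equilibrium.
Bidder 1 against Aggressive: payoffs 71, 35, 99 → best response Snipe.
Bidder 1 against Jump: payoffs 83, 23, 65 → best response Aggressive.
Bidder 1 against Snipe: payoffs 18, 54, 43 → best response Jump.
Bidder 2 against Aggressive: payoffs 23, 65, 77 → best response Snipe.
Bidder 2 against Jump: payoffs 18, 76, 54 → best response Jump.
Bidder 2 against Snipe: payoffs 27, 20, 84 → best response Snipe.
No profile is a mutual best response for all players.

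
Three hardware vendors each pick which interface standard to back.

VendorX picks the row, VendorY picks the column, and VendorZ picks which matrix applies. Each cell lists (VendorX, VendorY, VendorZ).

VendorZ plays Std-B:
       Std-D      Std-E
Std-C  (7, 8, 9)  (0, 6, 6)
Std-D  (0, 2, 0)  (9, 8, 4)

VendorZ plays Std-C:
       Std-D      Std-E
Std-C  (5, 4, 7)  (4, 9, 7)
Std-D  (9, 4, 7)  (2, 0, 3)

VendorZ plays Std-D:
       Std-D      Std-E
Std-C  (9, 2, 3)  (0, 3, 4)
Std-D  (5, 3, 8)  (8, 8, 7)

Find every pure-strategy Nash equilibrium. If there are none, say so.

Pure-strategy Nash equilibria: (Std-C, Std-D, Std-B) and (Std-C, Std-E, Std-C) and (Std-D, Std-E, Std-D)

VendorX against (Std-D, Std-B): payoffs 7, 0 → best response Std-C.
VendorX against (Std-D, Std-C): payoffs 5, 9 → best response Std-D.
VendorX against (Std-D, Std-D): payoffs 9, 5 → best response Std-C.
VendorX against (Std-E, Std-B): payoffs 0, 9 → best response Std-D.
VendorX against (Std-E, Std-C): payoffs 4, 2 → best response Std-C.
VendorX against (Std-E, Std-D): payoffs 0, 8 → best response Std-D.
VendorY against (Std-C, Std-B): payoffs 8, 6 → best response Std-D.
VendorY against (Std-C, Std-C): payoffs 4, 9 → best response Std-E.
VendorY against (Std-C, Std-D): payoffs 2, 3 → best response Std-E.
VendorY against (Std-D, Std-B): payoffs 2, 8 → best response Std-E.
VendorY against (Std-D, Std-C): payoffs 4, 0 → best response Std-D.
VendorY against (Std-D, Std-D): payoffs 3, 8 → best response Std-E.
VendorZ against (Std-C, Std-D): payoffs 9, 7, 3 → best response Std-B.
VendorZ against (Std-C, Std-E): payoffs 6, 7, 4 → best response Std-C.
VendorZ against (Std-D, Std-D): payoffs 0, 7, 8 → best response Std-D.
VendorZ against (Std-D, Std-E): payoffs 4, 3, 7 → best response Std-D.
Mutual best responses: (Std-C, Std-D, Std-B); (Std-C, Std-E, Std-C); (Std-D, Std-E, Std-D).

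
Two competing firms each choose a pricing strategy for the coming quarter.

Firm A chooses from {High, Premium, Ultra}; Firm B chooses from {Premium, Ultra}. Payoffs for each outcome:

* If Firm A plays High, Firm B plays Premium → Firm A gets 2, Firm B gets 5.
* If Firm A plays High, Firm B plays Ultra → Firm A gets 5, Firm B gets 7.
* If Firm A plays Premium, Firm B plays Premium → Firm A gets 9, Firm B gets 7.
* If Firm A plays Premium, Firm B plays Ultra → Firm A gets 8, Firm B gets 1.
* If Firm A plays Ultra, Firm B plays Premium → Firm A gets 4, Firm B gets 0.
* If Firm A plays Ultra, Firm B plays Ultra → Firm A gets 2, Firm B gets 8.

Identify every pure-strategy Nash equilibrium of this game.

(High, Premium): Firm A can switch to Premium (2 → 9). Not NE.
(High, Ultra): Firm A can switch to Premium (5 → 8). Not NE.
(Premium, Premium): Firm A gets 9, best alternative 4; Firm B gets 7, best alternative 1. No profitable deviation — NE.
(Premium, Ultra): Firm B can switch to Premium (1 → 7). Not NE.
(Ultra, Premium): Firm A can switch to Premium (4 → 9). Not NE.
(Ultra, Ultra): Firm A can switch to High (2 → 5). Not NE.

The unique pure-strategy Nash equilibrium is (Premium, Premium).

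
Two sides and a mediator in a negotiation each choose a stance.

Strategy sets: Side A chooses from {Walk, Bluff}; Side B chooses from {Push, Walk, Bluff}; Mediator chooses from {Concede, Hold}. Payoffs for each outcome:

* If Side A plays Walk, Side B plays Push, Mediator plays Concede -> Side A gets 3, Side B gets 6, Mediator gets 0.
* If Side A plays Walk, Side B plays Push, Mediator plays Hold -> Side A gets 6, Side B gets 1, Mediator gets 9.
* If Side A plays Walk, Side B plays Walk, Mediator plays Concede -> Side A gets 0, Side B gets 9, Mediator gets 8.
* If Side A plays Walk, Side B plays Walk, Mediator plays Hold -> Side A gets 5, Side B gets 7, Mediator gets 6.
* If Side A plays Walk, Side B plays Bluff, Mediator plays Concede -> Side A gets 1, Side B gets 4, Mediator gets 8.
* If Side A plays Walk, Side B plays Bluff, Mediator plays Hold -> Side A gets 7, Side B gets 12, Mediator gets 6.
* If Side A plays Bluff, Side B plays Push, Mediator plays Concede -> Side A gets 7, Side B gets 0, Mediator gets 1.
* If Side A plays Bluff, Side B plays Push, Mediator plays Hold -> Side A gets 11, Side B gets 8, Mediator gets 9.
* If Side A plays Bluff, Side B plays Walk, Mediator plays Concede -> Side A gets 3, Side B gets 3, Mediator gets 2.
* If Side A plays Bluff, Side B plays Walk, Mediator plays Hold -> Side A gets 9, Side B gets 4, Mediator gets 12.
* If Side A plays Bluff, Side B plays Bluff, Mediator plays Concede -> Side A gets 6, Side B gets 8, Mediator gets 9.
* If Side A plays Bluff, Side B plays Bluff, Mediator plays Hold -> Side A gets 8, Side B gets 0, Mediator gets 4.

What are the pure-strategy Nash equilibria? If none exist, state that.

(Bluff, Push, Hold) and (Bluff, Bluff, Concede)

(Walk, Push, Concede): Side A can switch to Bluff (3 → 7). Not NE.
(Walk, Push, Hold): Side A can switch to Bluff (6 → 11). Not NE.
(Walk, Walk, Concede): Side A can switch to Bluff (0 → 3). Not NE.
(Walk, Walk, Hold): Side A can switch to Bluff (5 → 9). Not NE.
(Walk, Bluff, Concede): Side A can switch to Bluff (1 → 6). Not NE.
(Walk, Bluff, Hold): Side A can switch to Bluff (7 → 8). Not NE.
(Bluff, Push, Concede): Side B can switch to Walk (0 → 3). Not NE.
(Bluff, Push, Hold): Side A gets 11, best alternative 6; Side B gets 8, best alternative 4; Mediator gets 9, best alternative 1. No profitable deviation — NE.
(Bluff, Walk, Concede): Side B can switch to Bluff (3 → 8). Not NE.
(Bluff, Walk, Hold): Side B can switch to Push (4 → 8). Not NE.
(Bluff, Bluff, Concede): Side A gets 6, best alternative 1; Side B gets 8, best alternative 3; Mediator gets 9, best alternative 4. No profitable deviation — NE.
(Bluff, Bluff, Hold): Side B can switch to Push (0 → 8). Not NE.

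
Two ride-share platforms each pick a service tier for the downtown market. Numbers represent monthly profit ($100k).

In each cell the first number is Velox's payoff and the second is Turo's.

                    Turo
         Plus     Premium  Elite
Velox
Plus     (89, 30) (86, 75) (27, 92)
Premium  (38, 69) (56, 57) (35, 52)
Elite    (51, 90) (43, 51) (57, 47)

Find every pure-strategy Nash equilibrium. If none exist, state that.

No pure-strategy Nash equilibrium.

Check each profile: it is a Nash equilibrium iff no player can strictly gain by switching unilaterally.
(Plus, Plus): Turo can switch to Premium (30 → 75). Not NE.
(Plus, Premium): Turo can switch to Elite (75 → 92). Not NE.
(Plus, Elite): Velox can switch to Premium (27 → 35). Not NE.
(Premium, Plus): Velox can switch to Plus (38 → 89). Not NE.
(Premium, Premium): Velox can switch to Plus (56 → 86). Not NE.
(Premium, Elite): Velox can switch to Elite (35 → 57). Not NE.
(Elite, Plus): Velox can switch to Plus (51 → 89). Not NE.
(Elite, Premium): Velox can switch to Plus (43 → 86). Not NE.
(Elite, Elite): Turo can switch to Plus (47 → 90). Not NE.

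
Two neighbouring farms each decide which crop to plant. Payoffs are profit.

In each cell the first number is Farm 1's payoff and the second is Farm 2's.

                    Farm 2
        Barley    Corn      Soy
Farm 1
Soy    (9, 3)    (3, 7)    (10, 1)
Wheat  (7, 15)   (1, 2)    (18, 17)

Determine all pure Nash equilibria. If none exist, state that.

Pure-strategy Nash equilibria: (Soy, Corn); (Wheat, Soy)

For each strategy profile, look for a profitable unilateral deviation.
(Soy, Barley): Farm 2 can switch to Corn (3 → 7). Not NE.
(Soy, Corn): Farm 1 gets 3, best alternative 1; Farm 2 gets 7, best alternative 3. No profitable deviation — NE.
(Soy, Soy): Farm 1 can switch to Wheat (10 → 18). Not NE.
(Wheat, Barley): Farm 1 can switch to Soy (7 → 9). Not NE.
(Wheat, Corn): Farm 1 can switch to Soy (1 → 3). Not NE.
(Wheat, Soy): Farm 1 gets 18, best alternative 10; Farm 2 gets 17, best alternative 15. No profitable deviation — NE.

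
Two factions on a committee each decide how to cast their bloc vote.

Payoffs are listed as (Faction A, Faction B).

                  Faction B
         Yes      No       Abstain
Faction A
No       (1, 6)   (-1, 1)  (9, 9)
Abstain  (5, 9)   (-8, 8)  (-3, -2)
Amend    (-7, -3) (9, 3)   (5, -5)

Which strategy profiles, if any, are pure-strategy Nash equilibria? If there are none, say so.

Pure-strategy Nash equilibria: (No, Abstain); (Abstain, Yes); (Amend, No)

(No, Yes): Faction A can switch to Abstain (1 → 5). Not NE.
(No, No): Faction A can switch to Amend (-1 → 9). Not NE.
(No, Abstain): Faction A gets 9, best alternative 5; Faction B gets 9, best alternative 6. No profitable deviation — NE.
(Abstain, Yes): Faction A gets 5, best alternative 1; Faction B gets 9, best alternative 8. No profitable deviation — NE.
(Abstain, No): Faction A can switch to No (-8 → -1). Not NE.
(Abstain, Abstain): Faction A can switch to No (-3 → 9). Not NE.
(Amend, Yes): Faction A can switch to No (-7 → 1). Not NE.
(Amend, No): Faction A gets 9, best alternative -1; Faction B gets 3, best alternative -3. No profitable deviation — NE.
(Amend, Abstain): Faction A can switch to No (5 → 9). Not NE.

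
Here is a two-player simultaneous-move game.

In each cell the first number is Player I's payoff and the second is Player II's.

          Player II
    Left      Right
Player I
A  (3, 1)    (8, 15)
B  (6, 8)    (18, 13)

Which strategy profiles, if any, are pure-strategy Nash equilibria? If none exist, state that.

For each strategy profile, look for a profitable unilateral deviation.
(A, Left): Player I can switch to B (3 → 6). Not NE.
(A, Right): Player I can switch to B (8 → 18). Not NE.
(B, Left): Player II can switch to Right (8 → 13). Not NE.
(B, Right): Player I gets 18, best alternative 8; Player II gets 13, best alternative 8. No profitable deviation — NE.

Pure NE: (B, Right)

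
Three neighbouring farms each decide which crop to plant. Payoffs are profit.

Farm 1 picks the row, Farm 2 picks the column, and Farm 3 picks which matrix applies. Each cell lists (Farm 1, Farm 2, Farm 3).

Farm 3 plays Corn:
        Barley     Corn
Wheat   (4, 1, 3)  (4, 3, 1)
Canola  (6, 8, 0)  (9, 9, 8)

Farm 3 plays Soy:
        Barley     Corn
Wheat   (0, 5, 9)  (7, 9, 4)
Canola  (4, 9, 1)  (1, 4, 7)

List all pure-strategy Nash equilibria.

The pure Nash equilibria are (Wheat, Corn, Soy), (Canola, Barley, Soy), (Canola, Corn, Corn).

Mark each player's best response to every combination of opponents' strategies; a profile where every player is best-responding is a pure Nash equilibrium.
Farm 1 against (Barley, Corn): payoffs 4, 6 → best response Canola.
Farm 1 against (Barley, Soy): payoffs 0, 4 → best response Canola.
Farm 1 against (Corn, Corn): payoffs 4, 9 → best response Canola.
Farm 1 against (Corn, Soy): payoffs 7, 1 → best response Wheat.
Farm 2 against (Wheat, Corn): payoffs 1, 3 → best response Corn.
Farm 2 against (Wheat, Soy): payoffs 5, 9 → best response Corn.
Farm 2 against (Canola, Corn): payoffs 8, 9 → best response Corn.
Farm 2 against (Canola, Soy): payoffs 9, 4 → best response Barley.
Farm 3 against (Wheat, Barley): payoffs 3, 9 → best response Soy.
Farm 3 against (Wheat, Corn): payoffs 1, 4 → best response Soy.
Farm 3 against (Canola, Barley): payoffs 0, 1 → best response Soy.
Farm 3 against (Canola, Corn): payoffs 8, 7 → best response Corn.
Mutual best responses: (Wheat, Corn, Soy); (Canola, Barley, Soy); (Canola, Corn, Corn).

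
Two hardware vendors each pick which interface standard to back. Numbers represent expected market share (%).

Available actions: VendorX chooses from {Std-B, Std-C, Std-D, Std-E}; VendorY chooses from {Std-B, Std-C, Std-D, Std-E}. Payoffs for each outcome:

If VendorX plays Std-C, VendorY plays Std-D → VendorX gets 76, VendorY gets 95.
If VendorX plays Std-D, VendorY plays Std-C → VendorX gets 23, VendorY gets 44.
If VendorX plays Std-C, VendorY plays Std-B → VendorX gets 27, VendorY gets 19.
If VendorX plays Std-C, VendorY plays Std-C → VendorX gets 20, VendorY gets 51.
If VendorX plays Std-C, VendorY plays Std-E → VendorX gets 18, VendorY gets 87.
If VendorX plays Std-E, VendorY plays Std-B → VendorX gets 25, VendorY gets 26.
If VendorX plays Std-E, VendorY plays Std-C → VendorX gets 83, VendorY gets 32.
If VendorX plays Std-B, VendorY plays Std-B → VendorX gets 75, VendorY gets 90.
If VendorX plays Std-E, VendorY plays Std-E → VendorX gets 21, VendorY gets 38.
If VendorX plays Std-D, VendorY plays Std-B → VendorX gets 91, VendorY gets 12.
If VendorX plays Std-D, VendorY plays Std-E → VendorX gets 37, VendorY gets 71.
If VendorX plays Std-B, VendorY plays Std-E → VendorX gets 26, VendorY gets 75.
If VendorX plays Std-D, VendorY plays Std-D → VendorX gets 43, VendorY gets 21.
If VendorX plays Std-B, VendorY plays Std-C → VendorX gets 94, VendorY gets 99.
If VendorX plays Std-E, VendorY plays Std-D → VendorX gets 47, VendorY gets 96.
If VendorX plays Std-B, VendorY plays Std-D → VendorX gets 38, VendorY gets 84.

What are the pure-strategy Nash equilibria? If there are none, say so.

(Std-B, Std-C) and (Std-C, Std-D) and (Std-D, Std-E)

VendorX against Std-B: payoffs 75, 27, 91, 25 → best response Std-D.
VendorX against Std-C: payoffs 94, 20, 23, 83 → best response Std-B.
VendorX against Std-D: payoffs 38, 76, 43, 47 → best response Std-C.
VendorX against Std-E: payoffs 26, 18, 37, 21 → best response Std-D.
VendorY against Std-B: payoffs 90, 99, 84, 75 → best response Std-C.
VendorY against Std-C: payoffs 19, 51, 95, 87 → best response Std-D.
VendorY against Std-D: payoffs 12, 44, 21, 71 → best response Std-E.
VendorY against Std-E: payoffs 26, 32, 96, 38 → best response Std-D.
Mutual best responses: (Std-B, Std-C); (Std-C, Std-D); (Std-D, Std-E).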